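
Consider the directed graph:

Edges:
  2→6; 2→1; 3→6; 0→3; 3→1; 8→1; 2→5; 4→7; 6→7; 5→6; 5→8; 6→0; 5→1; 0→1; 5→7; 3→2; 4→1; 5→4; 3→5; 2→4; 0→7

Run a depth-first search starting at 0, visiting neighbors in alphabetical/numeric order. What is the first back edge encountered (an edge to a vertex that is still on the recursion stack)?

DFS from 0 (visiting neighbors in alphabetical/numeric order); mark gray on enter, black on exit:
0 gray
  1 gray
  1 black
  3 gray
    3→1: 1 black — skip
    2 gray
      2→1: 1 black — skip
      4 gray
        4→1: 1 black — skip
        7 gray
        7 black
      4 black
      5 gray
        5→1: 1 black — skip
        5→4: 4 black — skip
        6 gray
          6→0: 0 is gray → back edge
First back edge: 6 → 0.

6->0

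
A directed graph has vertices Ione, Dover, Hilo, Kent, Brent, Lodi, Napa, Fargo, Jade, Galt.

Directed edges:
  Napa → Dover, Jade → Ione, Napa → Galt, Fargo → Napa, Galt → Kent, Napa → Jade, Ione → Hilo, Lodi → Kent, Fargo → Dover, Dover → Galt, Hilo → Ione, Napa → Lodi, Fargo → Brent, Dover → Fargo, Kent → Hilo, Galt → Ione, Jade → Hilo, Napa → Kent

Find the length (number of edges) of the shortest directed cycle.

2

For each vertex v, BFS finds the shortest path from v back to v.
The shortest such closed walk is Fargo → Dover → Fargo, length 2.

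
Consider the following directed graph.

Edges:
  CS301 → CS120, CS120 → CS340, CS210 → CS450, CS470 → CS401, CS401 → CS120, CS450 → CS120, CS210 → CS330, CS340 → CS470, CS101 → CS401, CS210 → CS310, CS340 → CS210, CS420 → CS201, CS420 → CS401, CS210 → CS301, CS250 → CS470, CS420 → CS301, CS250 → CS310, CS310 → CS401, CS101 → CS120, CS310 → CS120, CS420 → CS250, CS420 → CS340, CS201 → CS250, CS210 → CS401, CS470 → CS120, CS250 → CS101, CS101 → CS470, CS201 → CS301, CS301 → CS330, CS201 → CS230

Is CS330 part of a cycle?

CS330 lies on a cycle iff there is a path from CS330 back to itself.
Exploring from CS330, it never reaches itself; equivalently, its strongly connected component is a singleton.

No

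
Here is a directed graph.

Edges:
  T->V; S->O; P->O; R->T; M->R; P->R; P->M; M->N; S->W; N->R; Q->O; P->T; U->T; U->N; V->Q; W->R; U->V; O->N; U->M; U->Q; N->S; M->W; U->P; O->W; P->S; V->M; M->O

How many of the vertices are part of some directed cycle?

9

A vertex is on a directed cycle iff it belongs to a strongly connected component of size ≥ 2 (or has a self-loop).
The vertices on cycles are {M, N, O, Q, R, S, T, V, W} — 9 in total.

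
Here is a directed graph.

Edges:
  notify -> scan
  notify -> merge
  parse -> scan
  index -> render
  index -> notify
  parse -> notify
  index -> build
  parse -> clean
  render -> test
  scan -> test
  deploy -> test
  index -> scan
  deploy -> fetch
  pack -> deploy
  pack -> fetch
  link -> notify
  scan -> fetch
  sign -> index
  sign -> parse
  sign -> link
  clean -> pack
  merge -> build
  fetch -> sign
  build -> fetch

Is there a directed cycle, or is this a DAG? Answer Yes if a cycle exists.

Yes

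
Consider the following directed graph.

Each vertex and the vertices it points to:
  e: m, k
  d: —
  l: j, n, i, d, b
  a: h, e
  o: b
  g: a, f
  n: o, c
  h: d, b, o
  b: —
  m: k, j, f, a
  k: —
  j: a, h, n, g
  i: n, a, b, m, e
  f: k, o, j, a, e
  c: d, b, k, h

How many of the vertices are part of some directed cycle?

6

A vertex is on a directed cycle iff it belongs to a strongly connected component of size ≥ 2 (or has a self-loop).
The vertices on cycles are {a, e, f, g, j, m} — 6 in total.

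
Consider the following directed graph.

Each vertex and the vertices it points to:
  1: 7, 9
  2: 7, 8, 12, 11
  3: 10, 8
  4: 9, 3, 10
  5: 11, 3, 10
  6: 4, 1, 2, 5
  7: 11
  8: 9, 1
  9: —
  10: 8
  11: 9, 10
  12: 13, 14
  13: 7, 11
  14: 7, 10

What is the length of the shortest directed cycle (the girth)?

For each vertex v, BFS finds the shortest path from v back to v.
The shortest such closed walk is 1 → 7 → 11 → 10 → 8 → 1, length 5.

5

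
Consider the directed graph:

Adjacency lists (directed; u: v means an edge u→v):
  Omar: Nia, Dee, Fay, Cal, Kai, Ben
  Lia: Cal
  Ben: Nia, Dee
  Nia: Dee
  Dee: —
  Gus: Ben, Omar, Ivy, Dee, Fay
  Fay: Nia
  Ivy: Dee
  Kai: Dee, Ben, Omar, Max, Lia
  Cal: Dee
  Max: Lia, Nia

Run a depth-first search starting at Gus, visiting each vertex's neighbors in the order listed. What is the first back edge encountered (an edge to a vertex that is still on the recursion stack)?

Kai->Omar

DFS from Gus (visiting each vertex's neighbors in the order listed); mark gray on enter, black on exit:
Gus gray
  Ben gray
    Nia gray
      Dee gray
      Dee black
    Nia black
    Ben→Dee: Dee black — skip
  Ben black
  Omar gray
    Omar→Nia: Nia black — skip
    Omar→Dee: Dee black — skip
    Fay gray
      Fay→Nia: Nia black — skip
    Fay black
    Cal gray
      Cal→Dee: Dee black — skip
    Cal black
    Kai gray
      Kai→Dee: Dee black — skip
      Kai→Ben: Ben black — skip
      Kai→Omar: Omar is gray → back edge
First back edge: Kai → Omar.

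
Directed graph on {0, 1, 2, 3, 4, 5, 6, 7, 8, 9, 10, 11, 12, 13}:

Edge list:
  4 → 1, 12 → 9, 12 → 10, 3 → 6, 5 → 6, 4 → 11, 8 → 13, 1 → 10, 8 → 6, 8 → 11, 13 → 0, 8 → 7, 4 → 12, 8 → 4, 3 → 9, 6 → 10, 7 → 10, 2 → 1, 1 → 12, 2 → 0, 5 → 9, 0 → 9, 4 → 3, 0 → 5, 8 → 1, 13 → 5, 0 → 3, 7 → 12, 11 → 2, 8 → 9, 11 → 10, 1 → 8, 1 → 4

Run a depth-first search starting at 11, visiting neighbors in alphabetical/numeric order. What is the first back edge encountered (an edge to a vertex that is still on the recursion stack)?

DFS from 11 (visiting neighbors in alphabetical/numeric order); mark gray on enter, black on exit:
11 gray
  2 gray
    0 gray
      3 gray
        6 gray
          10 gray
          10 black
        6 black
        9 gray
        9 black
      3 black
      5 gray
        5→6: 6 black — skip
        5→9: 9 black — skip
      5 black
      0→9: 9 black — skip
    0 black
    1 gray
      4 gray
        4→1: 1 is gray → back edge
First back edge: 4 → 1.

4→1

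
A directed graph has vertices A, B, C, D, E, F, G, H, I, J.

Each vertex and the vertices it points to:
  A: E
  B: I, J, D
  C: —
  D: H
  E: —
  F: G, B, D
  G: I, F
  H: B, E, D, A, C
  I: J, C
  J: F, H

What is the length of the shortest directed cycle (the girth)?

2

For each vertex v, BFS finds the shortest path from v back to v.
The shortest such closed walk is F → G → F, length 2.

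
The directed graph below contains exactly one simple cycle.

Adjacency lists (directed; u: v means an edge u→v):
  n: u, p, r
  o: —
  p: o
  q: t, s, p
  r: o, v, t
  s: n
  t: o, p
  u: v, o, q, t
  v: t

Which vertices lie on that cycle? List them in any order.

n, q, s, u

DFS with gray/black marking from s:
s gray
  n gray
    u gray
      v gray
        t gray
          o gray
          o black
          p gray
            p→o: o black — skip
          p black
        t black
      v black
      u→o: o black — skip
      q gray
        q→t: t black — skip
        q→s: s is gray → back edge
Back edge closes the cycle s → n → u → q → s; its vertices are {n, q, s, u}.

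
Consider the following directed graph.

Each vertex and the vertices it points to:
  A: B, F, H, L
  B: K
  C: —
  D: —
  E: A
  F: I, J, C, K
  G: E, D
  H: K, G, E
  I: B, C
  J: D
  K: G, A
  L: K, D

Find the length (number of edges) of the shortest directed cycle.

3

For each vertex v, BFS finds the shortest path from v back to v.
The shortest such closed walk is A → L → K → A, length 3.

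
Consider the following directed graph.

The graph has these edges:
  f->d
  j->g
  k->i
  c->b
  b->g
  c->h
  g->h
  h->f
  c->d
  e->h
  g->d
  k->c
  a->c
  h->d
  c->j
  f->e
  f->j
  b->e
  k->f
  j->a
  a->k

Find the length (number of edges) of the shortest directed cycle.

3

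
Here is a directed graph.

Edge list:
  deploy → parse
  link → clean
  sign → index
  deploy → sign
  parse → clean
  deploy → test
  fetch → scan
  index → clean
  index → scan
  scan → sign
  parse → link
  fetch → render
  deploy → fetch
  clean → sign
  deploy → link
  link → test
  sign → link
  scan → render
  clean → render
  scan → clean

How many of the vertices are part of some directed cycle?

A vertex is on a directed cycle iff it belongs to a strongly connected component of size ≥ 2 (or has a self-loop).
The vertices on cycles are {link, scan, sign, clean, index} — 5 in total.

5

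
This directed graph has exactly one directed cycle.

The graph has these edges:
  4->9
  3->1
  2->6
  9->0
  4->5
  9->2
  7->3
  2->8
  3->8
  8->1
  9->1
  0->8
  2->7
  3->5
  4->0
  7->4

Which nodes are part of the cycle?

DFS with gray/black marking from 7:
7 gray
  4 gray
    0 gray
      8 gray
        1 gray
        1 black
      8 black
    0 black
    9 gray
      2 gray
        2→8: 8 black — skip
        6 gray
        6 black
        2→7: 7 is gray → back edge
Back edge closes the cycle 7 → 4 → 9 → 2 → 7; its vertices are {2, 4, 7, 9}.

2, 4, 7, 9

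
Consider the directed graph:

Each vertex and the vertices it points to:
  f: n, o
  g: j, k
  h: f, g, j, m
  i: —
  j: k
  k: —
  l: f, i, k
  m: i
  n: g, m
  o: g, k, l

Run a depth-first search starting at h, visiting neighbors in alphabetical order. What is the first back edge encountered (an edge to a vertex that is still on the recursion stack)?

l->f

DFS from h (visiting neighbors in alphabetical order); mark gray on enter, black on exit:
h gray
  f gray
    n gray
      g gray
        j gray
          k gray
          k black
        j black
        g→k: k black — skip
      g black
      m gray
        i gray
        i black
      m black
    n black
    o gray
      o→g: g black — skip
      o→k: k black — skip
      l gray
        l→f: f is gray → back edge
First back edge: l → f.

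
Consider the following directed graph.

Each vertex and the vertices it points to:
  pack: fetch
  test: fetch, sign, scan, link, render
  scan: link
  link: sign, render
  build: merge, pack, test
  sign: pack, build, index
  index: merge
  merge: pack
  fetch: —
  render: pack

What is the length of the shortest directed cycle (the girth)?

3

For each vertex v, BFS finds the shortest path from v back to v.
The shortest such closed walk is sign → build → test → sign, length 3.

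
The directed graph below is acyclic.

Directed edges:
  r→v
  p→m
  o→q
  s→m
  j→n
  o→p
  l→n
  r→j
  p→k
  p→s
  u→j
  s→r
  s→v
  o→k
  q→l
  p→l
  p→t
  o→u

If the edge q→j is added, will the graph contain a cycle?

Adding q→j creates a cycle iff j can already reach q.
Explore from j: no path reaches q. The graph stays acyclic.

No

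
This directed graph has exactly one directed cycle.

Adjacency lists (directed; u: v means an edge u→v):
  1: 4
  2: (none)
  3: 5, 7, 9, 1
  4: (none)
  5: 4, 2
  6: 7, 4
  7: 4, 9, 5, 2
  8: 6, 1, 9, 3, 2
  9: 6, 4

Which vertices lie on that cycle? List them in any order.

DFS with gray/black marking from 6:
6 gray
  7 gray
    4 gray
    4 black
    9 gray
      9→6: 6 is gray → back edge
Back edge closes the cycle 6 → 7 → 9 → 6; its vertices are {6, 7, 9}.

6, 7, 9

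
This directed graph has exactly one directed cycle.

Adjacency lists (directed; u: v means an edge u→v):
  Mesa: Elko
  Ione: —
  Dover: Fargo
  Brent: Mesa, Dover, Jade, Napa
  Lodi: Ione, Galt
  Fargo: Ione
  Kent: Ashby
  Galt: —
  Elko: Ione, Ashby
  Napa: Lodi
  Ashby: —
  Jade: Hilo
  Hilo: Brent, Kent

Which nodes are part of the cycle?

Hilo, Jade, Brent

DFS with gray/black marking from Hilo:
Hilo gray
  Brent gray
    Mesa gray
      Elko gray
        Ione gray
        Ione black
        Ashby gray
        Ashby black
      Elko black
    Mesa black
    Dover gray
      Fargo gray
        Fargo→Ione: Ione black — skip
      Fargo black
    Dover black
    Jade gray
      Jade→Hilo: Hilo is gray → back edge
Back edge closes the cycle Hilo → Brent → Jade → Hilo; its vertices are {Hilo, Jade, Brent}.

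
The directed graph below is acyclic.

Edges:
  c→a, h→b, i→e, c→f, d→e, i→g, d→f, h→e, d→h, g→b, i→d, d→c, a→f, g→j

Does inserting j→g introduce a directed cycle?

Yes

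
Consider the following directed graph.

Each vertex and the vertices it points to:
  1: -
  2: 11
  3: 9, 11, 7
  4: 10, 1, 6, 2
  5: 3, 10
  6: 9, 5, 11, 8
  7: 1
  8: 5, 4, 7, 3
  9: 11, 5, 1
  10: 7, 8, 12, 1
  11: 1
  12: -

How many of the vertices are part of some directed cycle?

7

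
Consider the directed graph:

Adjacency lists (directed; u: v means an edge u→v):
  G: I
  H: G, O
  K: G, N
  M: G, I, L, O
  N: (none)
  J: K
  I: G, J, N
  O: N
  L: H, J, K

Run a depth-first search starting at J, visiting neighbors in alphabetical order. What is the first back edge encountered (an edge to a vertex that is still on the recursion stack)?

DFS from J (visiting neighbors in alphabetical order); mark gray on enter, black on exit:
J gray
  K gray
    G gray
      I gray
        I→G: G is gray → back edge
First back edge: I → G.

I→G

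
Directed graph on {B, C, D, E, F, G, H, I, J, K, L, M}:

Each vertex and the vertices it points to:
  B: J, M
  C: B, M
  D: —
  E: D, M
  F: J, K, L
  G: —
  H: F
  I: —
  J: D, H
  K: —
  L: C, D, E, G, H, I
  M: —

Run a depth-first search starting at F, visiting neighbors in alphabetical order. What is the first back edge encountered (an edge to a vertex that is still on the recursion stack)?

DFS from F (visiting neighbors in alphabetical order); mark gray on enter, black on exit:
F gray
  J gray
    D gray
    D black
    H gray
      H→F: F is gray → back edge
First back edge: H → F.

H->F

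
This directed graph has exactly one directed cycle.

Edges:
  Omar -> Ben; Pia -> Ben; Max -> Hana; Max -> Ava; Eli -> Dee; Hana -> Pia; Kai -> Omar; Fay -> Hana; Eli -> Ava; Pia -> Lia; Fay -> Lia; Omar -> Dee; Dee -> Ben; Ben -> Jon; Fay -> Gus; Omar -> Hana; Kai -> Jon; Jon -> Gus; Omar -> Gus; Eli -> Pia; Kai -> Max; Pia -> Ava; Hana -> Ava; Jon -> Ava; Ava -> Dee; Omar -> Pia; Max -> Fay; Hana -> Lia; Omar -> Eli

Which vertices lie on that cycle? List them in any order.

Ava, Ben, Dee, Jon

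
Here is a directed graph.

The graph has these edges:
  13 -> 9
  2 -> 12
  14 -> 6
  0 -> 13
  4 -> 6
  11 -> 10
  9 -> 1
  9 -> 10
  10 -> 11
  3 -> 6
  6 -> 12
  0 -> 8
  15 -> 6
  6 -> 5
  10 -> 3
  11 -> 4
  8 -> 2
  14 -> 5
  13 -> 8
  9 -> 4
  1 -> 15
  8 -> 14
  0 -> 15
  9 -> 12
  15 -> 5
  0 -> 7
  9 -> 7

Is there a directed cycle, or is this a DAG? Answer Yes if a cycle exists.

DFS with white/gray/black marking, starting from 4:
4 gray
  6 gray
    12 gray
    12 black
    5 gray
    5 black
  6 black
4 black
0 gray
  15 gray
    15→5: 5 black — skip
    15→6: 6 black — skip
  15 black
  7 gray
  7 black
  13 gray
    8 gray
      2 gray
        2→12: 12 black — skip
      2 black
      14 gray
        14→6: 6 black — skip
        14→5: 5 black — skip
      14 black
    8 black
    9 gray
      1 gray
        1→15: 15 black — skip
      1 black
      9→4: 4 black — skip
      9→7: 7 black — skip
      10 gray
        3 gray
          3→6: 6 black — skip
        3 black
        11 gray
          11→4: 4 black — skip
          11→10: 10 is gray → back edge
Back edge found, so a cycle exists: 10 → 11 → 10.

Yes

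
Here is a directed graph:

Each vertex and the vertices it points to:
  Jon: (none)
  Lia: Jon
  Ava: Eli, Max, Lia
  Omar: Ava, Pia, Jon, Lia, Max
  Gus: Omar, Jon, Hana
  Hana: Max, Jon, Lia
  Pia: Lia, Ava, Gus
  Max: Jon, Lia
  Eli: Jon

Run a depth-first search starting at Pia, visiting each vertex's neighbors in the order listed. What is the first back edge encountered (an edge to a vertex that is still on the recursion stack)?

DFS from Pia (visiting each vertex's neighbors in the order listed); mark gray on enter, black on exit:
Pia gray
  Lia gray
    Jon gray
    Jon black
  Lia black
  Ava gray
    Eli gray
      Eli→Jon: Jon black — skip
    Eli black
    Max gray
      Max→Jon: Jon black — skip
      Max→Lia: Lia black — skip
    Max black
    Ava→Lia: Lia black — skip
  Ava black
  Gus gray
    Omar gray
      Omar→Ava: Ava black — skip
      Omar→Pia: Pia is gray → back edge
First back edge: Omar → Pia.

Omar→Pia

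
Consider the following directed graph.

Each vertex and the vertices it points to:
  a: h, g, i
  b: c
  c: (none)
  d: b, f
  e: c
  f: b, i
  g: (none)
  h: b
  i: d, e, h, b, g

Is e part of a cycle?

No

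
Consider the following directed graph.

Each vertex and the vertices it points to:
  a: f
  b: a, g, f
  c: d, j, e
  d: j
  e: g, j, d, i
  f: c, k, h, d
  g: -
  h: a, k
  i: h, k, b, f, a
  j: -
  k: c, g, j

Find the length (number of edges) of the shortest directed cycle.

3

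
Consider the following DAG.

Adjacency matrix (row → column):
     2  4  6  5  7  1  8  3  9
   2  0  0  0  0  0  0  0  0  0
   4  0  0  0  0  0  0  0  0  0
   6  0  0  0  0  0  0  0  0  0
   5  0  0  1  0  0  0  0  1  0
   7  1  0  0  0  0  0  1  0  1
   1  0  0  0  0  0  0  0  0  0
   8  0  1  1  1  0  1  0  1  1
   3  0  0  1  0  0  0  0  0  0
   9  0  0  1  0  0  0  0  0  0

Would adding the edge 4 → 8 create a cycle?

Yes

Adding 4→8 creates a cycle iff 8 can already reach 4.
Path from 8: 8 → 4.
So 8 → … → 4 → 8 is a cycle.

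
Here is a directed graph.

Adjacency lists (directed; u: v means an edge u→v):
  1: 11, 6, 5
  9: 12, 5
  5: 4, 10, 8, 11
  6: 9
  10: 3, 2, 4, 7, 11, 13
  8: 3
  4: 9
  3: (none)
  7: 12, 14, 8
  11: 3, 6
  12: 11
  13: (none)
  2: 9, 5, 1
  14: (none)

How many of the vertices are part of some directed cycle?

10

A vertex is on a directed cycle iff it belongs to a strongly connected component of size ≥ 2 (or has a self-loop).
The vertices on cycles are {1, 2, 4, 5, 6, 7, 9, 10, 11, 12} — 10 in total.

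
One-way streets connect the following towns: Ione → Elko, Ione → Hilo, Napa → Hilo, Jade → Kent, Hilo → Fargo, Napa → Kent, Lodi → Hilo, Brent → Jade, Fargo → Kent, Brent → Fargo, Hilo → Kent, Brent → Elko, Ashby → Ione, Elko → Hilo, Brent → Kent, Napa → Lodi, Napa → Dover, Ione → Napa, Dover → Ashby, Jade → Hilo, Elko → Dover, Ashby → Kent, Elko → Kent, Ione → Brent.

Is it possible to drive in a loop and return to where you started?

DFS with white/gray/black marking, starting from Kent:
Kent gray
Kent black
Brent gray
  Brent→Kent: Kent black — skip
  Fargo gray
    Fargo→Kent: Kent black — skip
  Fargo black
  Jade gray
    Jade→Kent: Kent black — skip
    Hilo gray
      Hilo→Kent: Kent black — skip
      Hilo→Fargo: Fargo black — skip
    Hilo black
  Jade black
  Elko gray
    Elko→Hilo: Hilo black — skip
    Dover gray
      Ashby gray
        Ashby→Kent: Kent black — skip
        Ione gray
          Napa gray
            Napa→Kent: Kent black — skip
            Lodi gray
              Lodi→Hilo: Hilo black — skip
            Lodi black
            Napa→Hilo: Hilo black — skip
            Napa→Dover: Dover is gray → back edge
Back edge found, so a cycle exists: Dover → Ashby → Ione → Napa → Dover.

Yes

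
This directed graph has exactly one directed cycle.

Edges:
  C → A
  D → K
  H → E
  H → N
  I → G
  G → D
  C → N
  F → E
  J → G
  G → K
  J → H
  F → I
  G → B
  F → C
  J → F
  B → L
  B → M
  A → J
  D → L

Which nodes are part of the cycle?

DFS with gray/black marking from J:
J gray
  F gray
    C gray
      N gray
      N black
      A gray
        A→J: J is gray → back edge
Back edge closes the cycle J → F → C → A → J; its vertices are {A, C, F, J}.

A, C, F, J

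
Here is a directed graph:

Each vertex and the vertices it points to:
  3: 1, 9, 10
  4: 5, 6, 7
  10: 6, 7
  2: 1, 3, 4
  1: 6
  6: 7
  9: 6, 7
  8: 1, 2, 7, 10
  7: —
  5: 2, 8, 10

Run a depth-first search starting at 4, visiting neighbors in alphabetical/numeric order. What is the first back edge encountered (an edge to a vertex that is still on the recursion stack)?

DFS from 4 (visiting neighbors in alphabetical/numeric order); mark gray on enter, black on exit:
4 gray
  5 gray
    2 gray
      1 gray
        6 gray
          7 gray
          7 black
        6 black
      1 black
      3 gray
        3→1: 1 black — skip
        9 gray
          9→6: 6 black — skip
          9→7: 7 black — skip
        9 black
        10 gray
          10→6: 6 black — skip
          10→7: 7 black — skip
        10 black
      3 black
      2→4: 4 is gray → back edge
First back edge: 2 → 4.

2->4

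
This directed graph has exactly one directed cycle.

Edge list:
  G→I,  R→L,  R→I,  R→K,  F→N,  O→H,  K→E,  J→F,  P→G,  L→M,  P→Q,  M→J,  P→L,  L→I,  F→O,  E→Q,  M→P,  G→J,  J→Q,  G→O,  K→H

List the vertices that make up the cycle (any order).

L, M, P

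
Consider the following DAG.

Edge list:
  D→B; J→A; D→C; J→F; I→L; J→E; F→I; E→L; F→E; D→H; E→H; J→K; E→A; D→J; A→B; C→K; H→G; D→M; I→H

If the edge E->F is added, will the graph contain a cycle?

Yes

Adding E→F creates a cycle iff F can already reach E.
Path from F: F → E.
So F → … → E → F is a cycle.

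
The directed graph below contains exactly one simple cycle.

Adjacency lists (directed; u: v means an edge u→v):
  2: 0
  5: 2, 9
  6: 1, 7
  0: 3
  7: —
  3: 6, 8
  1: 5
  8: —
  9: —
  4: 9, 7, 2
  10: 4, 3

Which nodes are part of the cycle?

0, 1, 2, 3, 5, 6

DFS with gray/black marking from 3:
3 gray
  6 gray
    1 gray
      5 gray
        2 gray
          0 gray
            0→3: 3 is gray → back edge
Back edge closes the cycle 3 → 6 → 1 → 5 → 2 → 0 → 3; its vertices are {0, 1, 2, 3, 5, 6}.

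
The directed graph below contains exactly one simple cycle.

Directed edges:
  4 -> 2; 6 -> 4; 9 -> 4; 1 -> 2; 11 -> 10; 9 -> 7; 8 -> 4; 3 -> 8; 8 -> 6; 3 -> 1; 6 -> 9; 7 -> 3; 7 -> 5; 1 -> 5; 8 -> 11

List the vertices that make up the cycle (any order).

DFS with gray/black marking from 7:
7 gray
  5 gray
  5 black
  3 gray
    8 gray
      4 gray
        2 gray
        2 black
      4 black
      11 gray
        10 gray
        10 black
      11 black
      6 gray
        9 gray
          9→7: 7 is gray → back edge
Back edge closes the cycle 7 → 3 → 8 → 6 → 9 → 7; its vertices are {3, 6, 7, 8, 9}.

3, 6, 7, 8, 9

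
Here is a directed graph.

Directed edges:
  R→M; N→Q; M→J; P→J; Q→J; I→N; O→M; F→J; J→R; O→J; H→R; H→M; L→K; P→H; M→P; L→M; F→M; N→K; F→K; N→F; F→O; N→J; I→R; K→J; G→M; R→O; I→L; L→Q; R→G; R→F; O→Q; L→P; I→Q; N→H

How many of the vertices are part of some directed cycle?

10

A vertex is on a directed cycle iff it belongs to a strongly connected component of size ≥ 2 (or has a self-loop).
The vertices on cycles are {F, G, H, J, K, M, O, P, Q, R} — 10 in total.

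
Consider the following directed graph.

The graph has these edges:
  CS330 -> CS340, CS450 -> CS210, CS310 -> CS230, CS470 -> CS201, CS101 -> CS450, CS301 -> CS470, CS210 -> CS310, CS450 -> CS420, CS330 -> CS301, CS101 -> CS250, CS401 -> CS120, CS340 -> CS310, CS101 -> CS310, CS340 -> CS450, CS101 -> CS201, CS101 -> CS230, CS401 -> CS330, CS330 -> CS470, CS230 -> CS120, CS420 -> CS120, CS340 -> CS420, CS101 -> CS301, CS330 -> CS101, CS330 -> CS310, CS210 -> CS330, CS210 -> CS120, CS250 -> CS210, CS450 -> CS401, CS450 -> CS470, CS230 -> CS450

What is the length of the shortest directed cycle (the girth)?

4

For each vertex v, BFS finds the shortest path from v back to v.
The shortest such closed walk is CS210 → CS310 → CS230 → CS450 → CS210, length 4.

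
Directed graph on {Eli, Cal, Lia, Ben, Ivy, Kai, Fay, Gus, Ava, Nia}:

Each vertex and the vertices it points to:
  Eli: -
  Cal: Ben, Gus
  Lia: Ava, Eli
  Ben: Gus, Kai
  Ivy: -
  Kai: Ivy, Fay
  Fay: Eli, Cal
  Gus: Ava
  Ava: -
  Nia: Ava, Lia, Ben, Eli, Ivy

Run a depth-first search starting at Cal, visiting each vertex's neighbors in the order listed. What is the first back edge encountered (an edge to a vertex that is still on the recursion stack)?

DFS from Cal (visiting each vertex's neighbors in the order listed); mark gray on enter, black on exit:
Cal gray
  Ben gray
    Gus gray
      Ava gray
      Ava black
    Gus black
    Kai gray
      Ivy gray
      Ivy black
      Fay gray
        Eli gray
        Eli black
        Fay→Cal: Cal is gray → back edge
First back edge: Fay → Cal.

Fay->Cal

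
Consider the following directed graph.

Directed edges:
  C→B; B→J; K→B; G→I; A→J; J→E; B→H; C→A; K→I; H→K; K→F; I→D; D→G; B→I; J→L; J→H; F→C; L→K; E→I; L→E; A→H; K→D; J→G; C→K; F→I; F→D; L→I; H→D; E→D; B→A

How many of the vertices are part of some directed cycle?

A vertex is on a directed cycle iff it belongs to a strongly connected component of size ≥ 2 (or has a self-loop).
The vertices on cycles are {A, B, C, D, F, G, H, I, J, K, L} — 11 in total.

11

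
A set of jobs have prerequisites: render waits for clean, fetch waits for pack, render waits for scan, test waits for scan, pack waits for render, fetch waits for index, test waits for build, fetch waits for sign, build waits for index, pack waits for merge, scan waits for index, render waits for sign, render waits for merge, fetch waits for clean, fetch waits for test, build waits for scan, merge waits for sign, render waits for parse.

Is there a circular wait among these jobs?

DFS with white/gray/black marking, starting from fetch:
fetch gray
  pack gray
    merge gray
      sign gray
      sign black
    merge black
    render gray
      scan gray
        index gray
        index black
      scan black
      render→sign: sign black — skip
      render→merge: merge black — skip
      parse gray
      parse black
      clean gray
      clean black
    render black
  pack black
  test gray
    build gray
      build→scan: scan black — skip
      build→index: index black — skip
    build black
    test→scan: scan black — skip
  test black
  fetch→clean: clean black — skip
  fetch→sign: sign black — skip
  fetch→index: index black — skip
fetch black
Every edge goes to a white or black vertex — no back edge, so the graph is acyclic.

No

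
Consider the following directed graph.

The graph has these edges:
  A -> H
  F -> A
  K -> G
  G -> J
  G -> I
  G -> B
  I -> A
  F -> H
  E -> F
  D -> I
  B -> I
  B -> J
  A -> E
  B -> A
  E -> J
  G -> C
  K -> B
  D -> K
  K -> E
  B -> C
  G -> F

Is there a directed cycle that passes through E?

Yes

E is on a cycle iff E can reach itself via ≥1 edge.
E → F → A → E — yes.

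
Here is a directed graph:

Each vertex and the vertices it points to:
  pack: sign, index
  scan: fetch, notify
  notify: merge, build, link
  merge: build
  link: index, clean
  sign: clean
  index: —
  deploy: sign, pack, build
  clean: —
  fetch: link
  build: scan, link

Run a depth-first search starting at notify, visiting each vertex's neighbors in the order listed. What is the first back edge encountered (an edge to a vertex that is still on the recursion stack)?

DFS from notify (visiting each vertex's neighbors in the order listed); mark gray on enter, black on exit:
notify gray
  merge gray
    build gray
      scan gray
        fetch gray
          link gray
            index gray
            index black
            clean gray
            clean black
          link black
        fetch black
        scan→notify: notify is gray → back edge
First back edge: scan → notify.

scan→notify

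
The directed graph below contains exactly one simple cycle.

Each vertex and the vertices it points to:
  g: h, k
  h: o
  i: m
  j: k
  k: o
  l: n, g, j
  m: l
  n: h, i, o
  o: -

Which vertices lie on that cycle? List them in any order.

i, l, m, n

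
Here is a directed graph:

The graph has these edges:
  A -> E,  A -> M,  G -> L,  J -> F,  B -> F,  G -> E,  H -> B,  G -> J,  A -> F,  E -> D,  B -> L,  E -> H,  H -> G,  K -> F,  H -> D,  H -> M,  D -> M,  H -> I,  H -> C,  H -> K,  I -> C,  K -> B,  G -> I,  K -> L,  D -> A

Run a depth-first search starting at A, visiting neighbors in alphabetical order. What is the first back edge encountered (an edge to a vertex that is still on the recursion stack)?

DFS from A (visiting neighbors in alphabetical order); mark gray on enter, black on exit:
A gray
  E gray
    D gray
      D→A: A is gray → back edge
First back edge: D → A.

D->A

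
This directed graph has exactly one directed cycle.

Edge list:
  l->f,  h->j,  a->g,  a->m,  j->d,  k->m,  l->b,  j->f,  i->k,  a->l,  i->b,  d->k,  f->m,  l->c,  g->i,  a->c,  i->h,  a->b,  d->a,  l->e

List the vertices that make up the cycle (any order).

DFS with gray/black marking from j:
j gray
  d gray
    k gray
      m gray
      m black
    k black
    a gray
      b gray
      b black
      a→m: m black — skip
      c gray
      c black
      g gray
        i gray
          i→k: k black — skip
          h gray
            h→j: j is gray → back edge
Back edge closes the cycle j → d → a → g → i → h → j; its vertices are {a, d, g, h, i, j}.

a, d, g, h, i, j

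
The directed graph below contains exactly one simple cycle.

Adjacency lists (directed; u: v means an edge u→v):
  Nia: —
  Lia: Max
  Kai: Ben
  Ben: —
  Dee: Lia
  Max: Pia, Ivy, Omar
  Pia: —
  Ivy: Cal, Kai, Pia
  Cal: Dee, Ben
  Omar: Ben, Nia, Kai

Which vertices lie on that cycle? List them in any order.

Cal, Dee, Ivy, Lia, Max

DFS with gray/black marking from Max:
Max gray
  Pia gray
  Pia black
  Ivy gray
    Cal gray
      Dee gray
        Lia gray
          Lia→Max: Max is gray → back edge
Back edge closes the cycle Max → Ivy → Cal → Dee → Lia → Max; its vertices are {Cal, Dee, Ivy, Lia, Max}.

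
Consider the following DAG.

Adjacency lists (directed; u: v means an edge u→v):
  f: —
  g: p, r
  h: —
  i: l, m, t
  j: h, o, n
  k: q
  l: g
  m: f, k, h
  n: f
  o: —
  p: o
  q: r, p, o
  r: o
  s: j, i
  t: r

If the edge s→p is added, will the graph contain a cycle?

Adding s→p creates a cycle iff p can already reach s.
Explore from p: no path reaches s. The graph stays acyclic.

No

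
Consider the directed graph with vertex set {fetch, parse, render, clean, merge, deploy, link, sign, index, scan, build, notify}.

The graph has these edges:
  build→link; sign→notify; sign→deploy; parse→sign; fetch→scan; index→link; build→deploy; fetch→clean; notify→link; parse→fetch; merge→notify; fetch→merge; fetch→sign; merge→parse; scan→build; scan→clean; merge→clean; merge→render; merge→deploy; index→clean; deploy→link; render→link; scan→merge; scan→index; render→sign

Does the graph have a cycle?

Yes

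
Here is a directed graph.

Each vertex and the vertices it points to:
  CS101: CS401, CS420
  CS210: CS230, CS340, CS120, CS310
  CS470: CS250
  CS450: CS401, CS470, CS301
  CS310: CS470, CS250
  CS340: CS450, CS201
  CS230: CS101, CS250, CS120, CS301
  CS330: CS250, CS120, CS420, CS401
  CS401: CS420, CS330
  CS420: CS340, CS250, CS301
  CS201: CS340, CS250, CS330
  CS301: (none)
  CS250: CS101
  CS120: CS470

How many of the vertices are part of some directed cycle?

A vertex is on a directed cycle iff it belongs to a strongly connected component of size ≥ 2 (or has a self-loop).
The vertices on cycles are {CS101, CS120, CS201, CS250, CS330, CS340, CS401, CS420, CS450, CS470} — 10 in total.

10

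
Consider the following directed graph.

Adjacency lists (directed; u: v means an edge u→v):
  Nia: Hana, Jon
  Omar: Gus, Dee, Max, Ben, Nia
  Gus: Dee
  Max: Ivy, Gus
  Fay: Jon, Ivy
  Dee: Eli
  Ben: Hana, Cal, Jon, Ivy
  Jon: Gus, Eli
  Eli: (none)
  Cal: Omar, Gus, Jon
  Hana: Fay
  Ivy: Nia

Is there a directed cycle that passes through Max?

Max lies on a cycle iff there is a path from Max back to itself.
Exploring from Max, it never reaches itself; equivalently, its strongly connected component is a singleton.

No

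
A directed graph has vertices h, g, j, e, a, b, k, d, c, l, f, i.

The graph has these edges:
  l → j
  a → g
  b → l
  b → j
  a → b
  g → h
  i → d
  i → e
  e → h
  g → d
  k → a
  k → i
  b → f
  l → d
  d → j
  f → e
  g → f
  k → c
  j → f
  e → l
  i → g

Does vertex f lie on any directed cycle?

Yes

f is on a cycle iff f can reach itself via ≥1 edge.
f → e → l → j → f — yes.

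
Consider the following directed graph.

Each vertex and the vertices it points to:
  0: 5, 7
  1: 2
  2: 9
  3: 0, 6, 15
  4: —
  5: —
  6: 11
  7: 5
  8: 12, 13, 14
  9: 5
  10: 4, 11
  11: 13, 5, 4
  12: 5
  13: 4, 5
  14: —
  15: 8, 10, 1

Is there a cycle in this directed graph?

DFS with white/gray/black marking, starting from 5:
5 gray
5 black
0 gray
  0→5: 5 black — skip
  7 gray
    7→5: 5 black — skip
  7 black
0 black
1 gray
  2 gray
    9 gray
      9→5: 5 black — skip
    9 black
  2 black
1 black
3 gray
  3→0: 0 black — skip
  6 gray
    11 gray
      13 gray
        4 gray
        4 black
        13→5: 5 black — skip
      13 black
      11→5: 5 black — skip
      11→4: 4 black — skip
    11 black
  6 black
  15 gray
    8 gray
      12 gray
        12→5: 5 black — skip
      12 black
      8→13: 13 black — skip
      14 gray
      14 black
    8 black
    10 gray
      10→4: 4 black — skip
      10→11: 11 black — skip
    10 black
    15→1: 1 black — skip
  15 black
3 black
Every edge goes to a white or black vertex — no back edge, so the graph is acyclic.

No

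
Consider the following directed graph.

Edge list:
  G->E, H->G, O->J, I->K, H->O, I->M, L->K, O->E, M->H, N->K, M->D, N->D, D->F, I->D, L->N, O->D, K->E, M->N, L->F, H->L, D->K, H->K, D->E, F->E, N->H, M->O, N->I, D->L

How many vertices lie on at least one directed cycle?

A vertex is on a directed cycle iff it belongs to a strongly connected component of size ≥ 2 (or has a self-loop).
The vertices on cycles are {D, H, I, L, M, N, O} — 7 in total.

7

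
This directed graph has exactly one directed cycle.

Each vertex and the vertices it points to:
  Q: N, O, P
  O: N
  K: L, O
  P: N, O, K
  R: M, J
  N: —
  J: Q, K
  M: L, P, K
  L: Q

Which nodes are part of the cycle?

K, L, P, Q

DFS with gray/black marking from K:
K gray
  L gray
    Q gray
      N gray
      N black
      O gray
        O→N: N black — skip
      O black
      P gray
        P→N: N black — skip
        P→O: O black — skip
        P→K: K is gray → back edge
Back edge closes the cycle K → L → Q → P → K; its vertices are {K, L, P, Q}.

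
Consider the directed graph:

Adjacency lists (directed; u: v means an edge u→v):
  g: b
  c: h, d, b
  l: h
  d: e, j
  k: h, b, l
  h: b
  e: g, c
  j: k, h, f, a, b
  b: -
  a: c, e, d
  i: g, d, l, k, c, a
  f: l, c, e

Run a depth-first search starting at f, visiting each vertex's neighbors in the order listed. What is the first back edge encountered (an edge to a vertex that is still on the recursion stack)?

DFS from f (visiting each vertex's neighbors in the order listed); mark gray on enter, black on exit:
f gray
  l gray
    h gray
      b gray
      b black
    h black
  l black
  c gray
    c→h: h black — skip
    d gray
      e gray
        g gray
          g→b: b black — skip
        g black
        e→c: c is gray → back edge
First back edge: e → c.

e→c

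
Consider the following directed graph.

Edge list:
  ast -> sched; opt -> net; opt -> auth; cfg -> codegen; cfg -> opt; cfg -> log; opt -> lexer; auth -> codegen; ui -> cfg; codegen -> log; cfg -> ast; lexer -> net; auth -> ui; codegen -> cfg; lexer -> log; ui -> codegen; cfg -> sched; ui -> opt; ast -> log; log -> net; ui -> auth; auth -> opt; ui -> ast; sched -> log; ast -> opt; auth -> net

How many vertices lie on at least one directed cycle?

6

A vertex is on a directed cycle iff it belongs to a strongly connected component of size ≥ 2 (or has a self-loop).
The vertices on cycles are {ui, ast, cfg, opt, auth, codegen} — 6 in total.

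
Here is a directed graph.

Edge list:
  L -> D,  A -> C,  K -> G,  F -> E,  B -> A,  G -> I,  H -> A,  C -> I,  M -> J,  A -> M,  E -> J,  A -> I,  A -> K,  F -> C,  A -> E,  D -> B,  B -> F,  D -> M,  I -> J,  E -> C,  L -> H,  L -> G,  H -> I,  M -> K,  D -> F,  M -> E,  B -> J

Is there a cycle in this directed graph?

DFS with white/gray/black marking, starting from J:
J gray
J black
A gray
  M gray
    K gray
      G gray
        I gray
          I→J: J black — skip
        I black
      G black
    K black
    M→J: J black — skip
    E gray
      E→J: J black — skip
      C gray
        C→I: I black — skip
      C black
    E black
  M black
  A→E: E black — skip
  A→I: I black — skip
  A→C: C black — skip
  A→K: K black — skip
A black
B gray
  B→J: J black — skip
  B→A: A black — skip
  F gray
    F→E: E black — skip
    F→C: C black — skip
  F black
B black
D gray
  D→M: M black — skip
  D→F: F black — skip
  D→B: B black — skip
D black
H gray
  H→A: A black — skip
  H→I: I black — skip
H black
L gray
  L→H: H black — skip
  L→G: G black — skip
  L→D: D black — skip
L black
Every edge goes to a white or black vertex — no back edge, so the graph is acyclic.

No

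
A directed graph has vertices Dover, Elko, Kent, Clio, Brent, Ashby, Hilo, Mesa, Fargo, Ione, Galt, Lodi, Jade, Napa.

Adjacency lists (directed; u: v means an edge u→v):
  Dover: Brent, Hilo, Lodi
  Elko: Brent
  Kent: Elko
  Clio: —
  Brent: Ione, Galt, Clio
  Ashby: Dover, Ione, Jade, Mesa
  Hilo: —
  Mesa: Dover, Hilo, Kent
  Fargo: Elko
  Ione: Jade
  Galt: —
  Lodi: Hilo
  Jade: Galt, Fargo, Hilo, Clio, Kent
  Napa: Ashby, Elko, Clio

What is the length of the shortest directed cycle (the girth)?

5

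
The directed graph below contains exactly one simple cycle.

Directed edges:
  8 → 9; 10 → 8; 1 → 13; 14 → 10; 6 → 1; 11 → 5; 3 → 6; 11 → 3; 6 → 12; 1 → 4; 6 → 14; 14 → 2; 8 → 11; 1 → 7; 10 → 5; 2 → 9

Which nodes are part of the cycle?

3, 6, 8, 10, 11, 14

DFS with gray/black marking from 6:
6 gray
  1 gray
    4 gray
    4 black
    7 gray
    7 black
    13 gray
    13 black
  1 black
  12 gray
  12 black
  14 gray
    2 gray
      9 gray
      9 black
    2 black
    10 gray
      5 gray
      5 black
      8 gray
        8→9: 9 black — skip
        11 gray
          11→5: 5 black — skip
          3 gray
            3→6: 6 is gray → back edge
Back edge closes the cycle 6 → 14 → 10 → 8 → 11 → 3 → 6; its vertices are {3, 6, 8, 10, 11, 14}.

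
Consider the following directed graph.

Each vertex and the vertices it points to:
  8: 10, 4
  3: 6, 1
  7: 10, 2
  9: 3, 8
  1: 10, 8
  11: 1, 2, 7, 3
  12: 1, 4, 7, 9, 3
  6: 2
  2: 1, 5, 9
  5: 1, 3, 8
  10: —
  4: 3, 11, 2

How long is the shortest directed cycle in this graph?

4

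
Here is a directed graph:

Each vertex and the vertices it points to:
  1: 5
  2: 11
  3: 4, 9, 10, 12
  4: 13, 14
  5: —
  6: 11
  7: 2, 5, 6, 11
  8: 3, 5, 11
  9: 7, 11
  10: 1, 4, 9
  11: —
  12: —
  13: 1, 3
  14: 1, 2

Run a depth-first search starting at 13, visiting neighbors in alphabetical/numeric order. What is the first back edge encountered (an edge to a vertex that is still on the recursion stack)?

DFS from 13 (visiting neighbors in alphabetical/numeric order); mark gray on enter, black on exit:
13 gray
  1 gray
    5 gray
    5 black
  1 black
  3 gray
    4 gray
      4→13: 13 is gray → back edge
First back edge: 4 → 13.

4→13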